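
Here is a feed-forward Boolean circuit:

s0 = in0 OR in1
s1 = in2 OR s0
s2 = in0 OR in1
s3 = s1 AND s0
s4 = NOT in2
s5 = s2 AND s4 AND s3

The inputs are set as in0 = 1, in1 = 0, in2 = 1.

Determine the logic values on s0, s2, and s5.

s0 = in0 OR in1 = 1 OR 0 = 1
s1 = in2 OR s0 = 1 OR 1 = 1
s2 = in0 OR in1 = 1 OR 0 = 1
s3 = s1 AND s0 = 1 AND 1 = 1
s4 = NOT in2 = NOT 1 = 0
s5 = s2 AND s4 AND s3 = 1 AND 0 AND 1 = 0

s0 = 1; s2 = 1; s5 = 0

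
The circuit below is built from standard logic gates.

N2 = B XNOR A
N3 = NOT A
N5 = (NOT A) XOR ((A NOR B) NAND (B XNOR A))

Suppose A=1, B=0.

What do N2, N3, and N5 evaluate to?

N2 = 0 XNOR 1 = 0
N3 = NOT 1 = 0
N5 = (NOT 1) XOR ((1 NOR 0) NAND (0 XNOR 1)) = 1

N2 = 0  N3 = 0  N5 = 1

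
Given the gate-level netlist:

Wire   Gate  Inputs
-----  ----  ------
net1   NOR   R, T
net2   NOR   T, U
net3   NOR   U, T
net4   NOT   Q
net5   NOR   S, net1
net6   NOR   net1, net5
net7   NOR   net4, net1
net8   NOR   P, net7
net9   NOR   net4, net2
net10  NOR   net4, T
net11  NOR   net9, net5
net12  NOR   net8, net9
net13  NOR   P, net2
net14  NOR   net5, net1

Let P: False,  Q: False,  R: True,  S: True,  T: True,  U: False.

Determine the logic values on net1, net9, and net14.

net1 = False, net9 = False, net14 = True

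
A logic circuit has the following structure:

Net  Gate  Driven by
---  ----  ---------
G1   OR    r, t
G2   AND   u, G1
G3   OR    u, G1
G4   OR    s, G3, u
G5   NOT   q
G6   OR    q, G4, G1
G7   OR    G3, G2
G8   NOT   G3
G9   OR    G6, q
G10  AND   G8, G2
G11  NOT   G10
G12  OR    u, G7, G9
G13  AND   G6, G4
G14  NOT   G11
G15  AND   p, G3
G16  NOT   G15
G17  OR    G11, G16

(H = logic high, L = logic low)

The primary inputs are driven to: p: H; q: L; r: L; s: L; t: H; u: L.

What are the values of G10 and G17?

G1 = r OR t = L OR H = H
G2 = u AND G1 = L AND H = L
G3 = u OR G1 = L OR H = H
G8 = NOT G3 = NOT H = L
G10 = G8 AND G2 = L AND L = L
G11 = NOT G10 = NOT L = H
G15 = p AND G3 = H AND H = H
G16 = NOT G15 = NOT H = L
G17 = G11 OR G16 = H OR L = H

G10 = L; G17 = H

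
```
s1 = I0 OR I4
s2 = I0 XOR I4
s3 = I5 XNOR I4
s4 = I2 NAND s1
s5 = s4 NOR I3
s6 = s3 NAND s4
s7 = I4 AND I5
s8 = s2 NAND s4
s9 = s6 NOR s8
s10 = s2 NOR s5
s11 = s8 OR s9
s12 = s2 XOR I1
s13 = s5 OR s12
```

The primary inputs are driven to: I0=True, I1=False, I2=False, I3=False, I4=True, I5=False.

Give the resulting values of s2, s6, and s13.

s1 = I0 OR I4 = True OR True = True
s2 = I0 XOR I4 = True XOR True = False
s3 = I5 XNOR I4 = False XNOR True = False
s4 = I2 NAND s1 = False NAND True = True
s5 = s4 NOR I3 = True NOR False = False
s6 = s3 NAND s4 = False NAND True = True
s12 = s2 XOR I1 = False XOR False = False
s13 = s5 OR s12 = False OR False = False

s2 = False, s6 = True, s13 = False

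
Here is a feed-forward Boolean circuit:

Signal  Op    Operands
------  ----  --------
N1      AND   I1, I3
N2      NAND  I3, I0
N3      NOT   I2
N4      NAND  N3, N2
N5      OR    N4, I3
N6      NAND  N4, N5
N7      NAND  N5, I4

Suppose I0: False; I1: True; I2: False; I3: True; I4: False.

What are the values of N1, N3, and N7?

N1 = I1 AND I3 = True AND True = True
N2 = I3 NAND I0 = True NAND False = True
N3 = NOT I2 = NOT False = True
N4 = N3 NAND N2 = True NAND True = False
N5 = N4 OR I3 = False OR True = True
N7 = N5 NAND I4 = True NAND False = True

N1 = True  N3 = True  N7 = True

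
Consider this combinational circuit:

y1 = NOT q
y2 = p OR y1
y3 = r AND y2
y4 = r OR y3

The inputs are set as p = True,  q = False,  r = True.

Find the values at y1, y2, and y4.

y1 = True, y2 = True, y4 = True

y1 = NOT q = NOT False = True
y2 = p OR y1 = True OR True = True
y3 = r AND y2 = True AND True = True
y4 = r OR y3 = True OR True = True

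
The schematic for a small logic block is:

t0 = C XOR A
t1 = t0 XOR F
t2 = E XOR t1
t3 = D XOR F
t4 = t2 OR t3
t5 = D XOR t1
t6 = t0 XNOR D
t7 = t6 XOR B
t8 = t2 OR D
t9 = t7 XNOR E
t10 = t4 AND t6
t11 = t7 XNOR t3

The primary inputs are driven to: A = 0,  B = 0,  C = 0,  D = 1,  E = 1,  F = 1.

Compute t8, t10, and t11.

t0 = C XOR A = 0 XOR 0 = 0
t1 = t0 XOR F = 0 XOR 1 = 1
t2 = E XOR t1 = 1 XOR 1 = 0
t3 = D XOR F = 1 XOR 1 = 0
t4 = t2 OR t3 = 0 OR 0 = 0
t6 = t0 XNOR D = 0 XNOR 1 = 0
t7 = t6 XOR B = 0 XOR 0 = 0
t8 = t2 OR D = 0 OR 1 = 1
t10 = t4 AND t6 = 0 AND 0 = 0
t11 = t7 XNOR t3 = 0 XNOR 0 = 1

t8 = 1, t10 = 0, t11 = 1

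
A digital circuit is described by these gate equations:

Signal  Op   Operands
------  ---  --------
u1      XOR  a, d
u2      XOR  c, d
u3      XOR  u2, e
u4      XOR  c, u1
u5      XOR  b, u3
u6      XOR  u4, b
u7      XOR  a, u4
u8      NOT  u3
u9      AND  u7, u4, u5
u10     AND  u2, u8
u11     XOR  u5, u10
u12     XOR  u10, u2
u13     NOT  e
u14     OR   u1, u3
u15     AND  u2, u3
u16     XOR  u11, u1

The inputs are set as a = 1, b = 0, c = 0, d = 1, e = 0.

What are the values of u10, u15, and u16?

u1 = a XOR d = 1 XOR 1 = 0
u2 = c XOR d = 0 XOR 1 = 1
u3 = u2 XOR e = 1 XOR 0 = 1
u5 = b XOR u3 = 0 XOR 1 = 1
u8 = NOT u3 = NOT 1 = 0
u10 = u2 AND u8 = 1 AND 0 = 0
u11 = u5 XOR u10 = 1 XOR 0 = 1
u15 = u2 AND u3 = 1 AND 1 = 1
u16 = u11 XOR u1 = 1 XOR 0 = 1

u10 = 0  u15 = 1  u16 = 1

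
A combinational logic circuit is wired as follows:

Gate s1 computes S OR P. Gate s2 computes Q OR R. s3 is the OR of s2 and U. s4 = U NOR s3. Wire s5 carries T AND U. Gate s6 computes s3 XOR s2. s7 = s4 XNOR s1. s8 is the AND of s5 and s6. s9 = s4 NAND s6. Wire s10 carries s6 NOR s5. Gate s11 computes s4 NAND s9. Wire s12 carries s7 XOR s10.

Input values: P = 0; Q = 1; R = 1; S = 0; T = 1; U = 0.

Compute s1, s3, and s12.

s1 = S OR P = 0 OR 0 = 0
s2 = Q OR R = 1 OR 1 = 1
s3 = s2 OR U = 1 OR 0 = 1
s4 = U NOR s3 = 0 NOR 1 = 0
s5 = T AND U = 1 AND 0 = 0
s6 = s3 XOR s2 = 1 XOR 1 = 0
s7 = s4 XNOR s1 = 0 XNOR 0 = 1
s10 = s6 NOR s5 = 0 NOR 0 = 1
s12 = s7 XOR s10 = 1 XOR 1 = 0

s1 = 0, s3 = 1, s12 = 0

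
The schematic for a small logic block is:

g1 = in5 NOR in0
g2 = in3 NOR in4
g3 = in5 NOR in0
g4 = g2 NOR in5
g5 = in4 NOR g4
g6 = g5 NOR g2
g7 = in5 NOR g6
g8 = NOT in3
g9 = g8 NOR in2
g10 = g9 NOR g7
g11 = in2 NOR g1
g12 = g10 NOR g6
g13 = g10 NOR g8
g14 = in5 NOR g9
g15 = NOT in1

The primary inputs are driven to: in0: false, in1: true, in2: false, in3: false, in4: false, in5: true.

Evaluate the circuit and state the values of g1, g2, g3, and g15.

g1 = in5 NOR in0 = true NOR false = false
g2 = in3 NOR in4 = false NOR false = true
g3 = in5 NOR in0 = true NOR false = false
g15 = NOT in1 = NOT true = false

g1 = false; g2 = true; g3 = false; g15 = false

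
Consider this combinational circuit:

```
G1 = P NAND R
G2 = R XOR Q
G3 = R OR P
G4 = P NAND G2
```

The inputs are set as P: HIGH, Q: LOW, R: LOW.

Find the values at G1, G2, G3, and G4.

G1 = HIGH; G2 = LOW; G3 = HIGH; G4 = HIGH

G1 = P NAND R = HIGH NAND LOW = HIGH
G2 = R XOR Q = LOW XOR LOW = LOW
G3 = R OR P = LOW OR HIGH = HIGH
G4 = P NAND G2 = HIGH NAND LOW = HIGH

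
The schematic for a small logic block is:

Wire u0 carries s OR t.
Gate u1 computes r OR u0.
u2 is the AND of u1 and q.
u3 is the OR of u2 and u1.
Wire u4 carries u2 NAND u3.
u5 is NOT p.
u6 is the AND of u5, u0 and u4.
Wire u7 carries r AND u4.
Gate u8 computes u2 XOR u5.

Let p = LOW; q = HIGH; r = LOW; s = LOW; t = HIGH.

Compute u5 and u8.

u5 = HIGH; u8 = LOW

u0 = s OR t = LOW OR HIGH = HIGH
u1 = r OR u0 = LOW OR HIGH = HIGH
u2 = u1 AND q = HIGH AND HIGH = HIGH
u5 = NOT p = NOT LOW = HIGH
u8 = u2 XOR u5 = HIGH XOR HIGH = LOW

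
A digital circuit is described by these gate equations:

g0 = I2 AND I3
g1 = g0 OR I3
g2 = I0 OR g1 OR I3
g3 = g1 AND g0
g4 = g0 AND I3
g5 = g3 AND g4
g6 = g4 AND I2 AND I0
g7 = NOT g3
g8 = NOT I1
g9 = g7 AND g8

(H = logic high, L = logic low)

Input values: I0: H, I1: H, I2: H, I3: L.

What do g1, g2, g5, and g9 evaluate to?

g1 = L, g2 = H, g5 = L, g9 = L

g0 = I2 AND I3 = H AND L = L
g1 = g0 OR I3 = L OR L = L
g2 = I0 OR g1 OR I3 = H OR L OR L = H
g3 = g1 AND g0 = L AND L = L
g4 = g0 AND I3 = L AND L = L
g5 = g3 AND g4 = L AND L = L
g7 = NOT g3 = NOT L = H
g8 = NOT I1 = NOT H = L
g9 = g7 AND g8 = H AND L = L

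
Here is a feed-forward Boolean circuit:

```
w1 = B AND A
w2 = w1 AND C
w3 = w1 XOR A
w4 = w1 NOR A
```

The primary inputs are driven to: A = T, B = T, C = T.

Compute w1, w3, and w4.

w1 = T  w3 = F  w4 = F

w1 = B AND A = T AND T = T
w3 = w1 XOR A = T XOR T = F
w4 = w1 NOR A = T NOR T = F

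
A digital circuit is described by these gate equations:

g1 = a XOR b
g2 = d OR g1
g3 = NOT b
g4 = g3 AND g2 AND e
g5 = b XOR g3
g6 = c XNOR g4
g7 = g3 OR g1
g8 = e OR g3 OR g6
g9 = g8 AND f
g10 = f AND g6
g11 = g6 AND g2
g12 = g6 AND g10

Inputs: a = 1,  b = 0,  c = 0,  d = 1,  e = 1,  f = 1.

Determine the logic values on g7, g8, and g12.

g7 = 1, g8 = 1, g12 = 0

g1 = a XOR b = 1 XOR 0 = 1
g2 = d OR g1 = 1 OR 1 = 1
g3 = NOT b = NOT 0 = 1
g4 = g3 AND g2 AND e = 1 AND 1 AND 1 = 1
g6 = c XNOR g4 = 0 XNOR 1 = 0
g7 = g3 OR g1 = 1 OR 1 = 1
g8 = e OR g3 OR g6 = 1 OR 1 OR 0 = 1
g10 = f AND g6 = 1 AND 0 = 0
g12 = g6 AND g10 = 0 AND 0 = 0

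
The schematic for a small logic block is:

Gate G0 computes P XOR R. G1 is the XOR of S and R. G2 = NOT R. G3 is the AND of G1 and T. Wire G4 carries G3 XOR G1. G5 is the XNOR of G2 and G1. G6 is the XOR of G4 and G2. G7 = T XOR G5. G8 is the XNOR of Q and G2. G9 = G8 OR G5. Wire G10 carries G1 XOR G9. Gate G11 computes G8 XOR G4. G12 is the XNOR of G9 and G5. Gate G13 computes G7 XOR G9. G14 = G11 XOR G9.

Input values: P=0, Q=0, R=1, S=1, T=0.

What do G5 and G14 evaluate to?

G1 = S XOR R = 1 XOR 1 = 0
G2 = NOT R = NOT 1 = 0
G3 = G1 AND T = 0 AND 0 = 0
G4 = G3 XOR G1 = 0 XOR 0 = 0
G5 = G2 XNOR G1 = 0 XNOR 0 = 1
G8 = Q XNOR G2 = 0 XNOR 0 = 1
G9 = G8 OR G5 = 1 OR 1 = 1
G11 = G8 XOR G4 = 1 XOR 0 = 1
G14 = G11 XOR G9 = 1 XOR 1 = 0

G5 = 1  G14 = 0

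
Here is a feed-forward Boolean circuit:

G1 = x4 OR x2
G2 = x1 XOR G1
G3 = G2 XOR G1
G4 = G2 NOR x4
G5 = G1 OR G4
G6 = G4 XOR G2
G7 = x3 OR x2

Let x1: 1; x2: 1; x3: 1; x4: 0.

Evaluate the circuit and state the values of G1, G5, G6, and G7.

G1 = x4 OR x2 = 0 OR 1 = 1
G2 = x1 XOR G1 = 1 XOR 1 = 0
G4 = G2 NOR x4 = 0 NOR 0 = 1
G5 = G1 OR G4 = 1 OR 1 = 1
G6 = G4 XOR G2 = 1 XOR 0 = 1
G7 = x3 OR x2 = 1 OR 1 = 1

G1 = 1, G5 = 1, G6 = 1, G7 = 1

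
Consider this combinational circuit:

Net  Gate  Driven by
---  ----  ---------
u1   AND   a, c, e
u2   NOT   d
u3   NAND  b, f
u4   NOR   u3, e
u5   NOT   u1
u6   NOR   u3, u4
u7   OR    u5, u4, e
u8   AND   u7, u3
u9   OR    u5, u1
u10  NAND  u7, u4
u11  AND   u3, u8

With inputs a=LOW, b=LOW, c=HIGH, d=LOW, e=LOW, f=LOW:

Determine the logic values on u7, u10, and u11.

u7 = HIGH; u10 = HIGH; u11 = HIGH

u1 = a AND c AND e = LOW AND HIGH AND LOW = LOW
u3 = b NAND f = LOW NAND LOW = HIGH
u4 = u3 NOR e = HIGH NOR LOW = LOW
u5 = NOT u1 = NOT LOW = HIGH
u7 = u5 OR u4 OR e = HIGH OR LOW OR LOW = HIGH
u8 = u7 AND u3 = HIGH AND HIGH = HIGH
u10 = u7 NAND u4 = HIGH NAND LOW = HIGH
u11 = u3 AND u8 = HIGH AND HIGH = HIGH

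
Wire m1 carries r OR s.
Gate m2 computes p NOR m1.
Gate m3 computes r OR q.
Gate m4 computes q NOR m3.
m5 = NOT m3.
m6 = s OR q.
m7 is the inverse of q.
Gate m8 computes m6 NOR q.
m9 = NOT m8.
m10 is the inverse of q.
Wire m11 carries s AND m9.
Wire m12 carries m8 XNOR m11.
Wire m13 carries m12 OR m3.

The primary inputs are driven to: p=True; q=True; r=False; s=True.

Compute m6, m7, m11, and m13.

m6 = True, m7 = False, m11 = True, m13 = True

m3 = r OR q = False OR True = True
m6 = s OR q = True OR True = True
m7 = NOT q = NOT True = False
m8 = m6 NOR q = True NOR True = False
m9 = NOT m8 = NOT False = True
m11 = s AND m9 = True AND True = True
m12 = m8 XNOR m11 = False XNOR True = False
m13 = m12 OR m3 = False OR True = True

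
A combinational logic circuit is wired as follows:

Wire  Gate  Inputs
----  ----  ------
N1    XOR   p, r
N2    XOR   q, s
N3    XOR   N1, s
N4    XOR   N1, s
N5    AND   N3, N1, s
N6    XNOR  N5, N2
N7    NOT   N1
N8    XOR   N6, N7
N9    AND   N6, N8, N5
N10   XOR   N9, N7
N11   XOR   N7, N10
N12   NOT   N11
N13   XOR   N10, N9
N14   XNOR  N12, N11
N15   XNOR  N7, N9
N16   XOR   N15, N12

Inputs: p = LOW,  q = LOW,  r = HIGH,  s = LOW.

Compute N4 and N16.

N4 = HIGH, N16 = LOW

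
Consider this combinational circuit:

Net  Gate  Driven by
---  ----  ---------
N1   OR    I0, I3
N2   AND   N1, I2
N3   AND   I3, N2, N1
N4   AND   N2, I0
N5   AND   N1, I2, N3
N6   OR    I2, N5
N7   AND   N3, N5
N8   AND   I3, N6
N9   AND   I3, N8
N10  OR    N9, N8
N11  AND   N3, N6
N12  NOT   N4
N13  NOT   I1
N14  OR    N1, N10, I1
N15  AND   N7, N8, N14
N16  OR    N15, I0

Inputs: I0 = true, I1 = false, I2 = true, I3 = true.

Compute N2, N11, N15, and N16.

N2 = true; N11 = true; N15 = true; N16 = true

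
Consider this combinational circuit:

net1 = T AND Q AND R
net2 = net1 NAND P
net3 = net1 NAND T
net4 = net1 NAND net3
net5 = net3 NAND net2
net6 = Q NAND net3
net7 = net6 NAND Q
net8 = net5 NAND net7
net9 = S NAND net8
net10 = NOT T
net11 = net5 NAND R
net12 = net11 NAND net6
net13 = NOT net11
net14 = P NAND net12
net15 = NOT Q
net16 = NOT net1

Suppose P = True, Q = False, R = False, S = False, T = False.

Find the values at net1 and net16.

net1 = False, net16 = True

net1 = T AND Q AND R = False AND False AND False = False
net16 = NOT net1 = NOT False = True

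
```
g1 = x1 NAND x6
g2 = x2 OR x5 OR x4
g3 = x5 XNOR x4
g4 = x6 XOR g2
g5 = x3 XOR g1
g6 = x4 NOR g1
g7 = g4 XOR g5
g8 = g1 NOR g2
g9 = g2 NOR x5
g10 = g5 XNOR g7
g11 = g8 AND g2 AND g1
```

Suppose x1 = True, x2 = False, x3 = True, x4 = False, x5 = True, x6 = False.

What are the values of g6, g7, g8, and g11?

g1 = x1 NAND x6 = True NAND False = True
g2 = x2 OR x5 OR x4 = False OR True OR False = True
g4 = x6 XOR g2 = False XOR True = True
g5 = x3 XOR g1 = True XOR True = False
g6 = x4 NOR g1 = False NOR True = False
g7 = g4 XOR g5 = True XOR False = True
g8 = g1 NOR g2 = True NOR True = False
g11 = g8 AND g2 AND g1 = False AND True AND True = False

g6 = False; g7 = True; g8 = False; g11 = False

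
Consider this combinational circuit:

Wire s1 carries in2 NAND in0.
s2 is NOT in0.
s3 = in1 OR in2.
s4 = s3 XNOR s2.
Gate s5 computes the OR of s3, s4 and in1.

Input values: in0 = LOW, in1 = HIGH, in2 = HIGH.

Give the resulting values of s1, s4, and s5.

s1 = in2 NAND in0 = HIGH NAND LOW = HIGH
s2 = NOT in0 = NOT LOW = HIGH
s3 = in1 OR in2 = HIGH OR HIGH = HIGH
s4 = s3 XNOR s2 = HIGH XNOR HIGH = HIGH
s5 = s3 OR s4 OR in1 = HIGH OR HIGH OR HIGH = HIGH

s1 = HIGH  s4 = HIGH  s5 = HIGH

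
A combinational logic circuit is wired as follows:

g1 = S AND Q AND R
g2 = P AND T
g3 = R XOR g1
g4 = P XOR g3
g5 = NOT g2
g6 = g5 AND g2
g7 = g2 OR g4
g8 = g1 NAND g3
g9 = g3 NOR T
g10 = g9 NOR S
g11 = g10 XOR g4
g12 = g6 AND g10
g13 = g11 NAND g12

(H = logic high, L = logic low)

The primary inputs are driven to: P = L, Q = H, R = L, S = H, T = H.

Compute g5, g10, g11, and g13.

g5 = H, g10 = L, g11 = L, g13 = H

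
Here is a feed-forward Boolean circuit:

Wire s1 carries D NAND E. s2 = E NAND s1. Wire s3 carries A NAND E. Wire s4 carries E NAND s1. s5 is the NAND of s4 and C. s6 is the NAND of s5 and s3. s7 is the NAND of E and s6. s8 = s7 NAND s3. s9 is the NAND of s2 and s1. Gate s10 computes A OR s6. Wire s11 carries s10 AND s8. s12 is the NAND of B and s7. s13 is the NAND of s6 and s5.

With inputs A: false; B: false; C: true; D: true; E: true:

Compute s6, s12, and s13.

s1 = D NAND E = true NAND true = false
s3 = A NAND E = false NAND true = true
s4 = E NAND s1 = true NAND false = true
s5 = s4 NAND C = true NAND true = false
s6 = s5 NAND s3 = false NAND true = true
s7 = E NAND s6 = true NAND true = false
s12 = B NAND s7 = false NAND false = true
s13 = s6 NAND s5 = true NAND false = true

s6 = true, s12 = true, s13 = true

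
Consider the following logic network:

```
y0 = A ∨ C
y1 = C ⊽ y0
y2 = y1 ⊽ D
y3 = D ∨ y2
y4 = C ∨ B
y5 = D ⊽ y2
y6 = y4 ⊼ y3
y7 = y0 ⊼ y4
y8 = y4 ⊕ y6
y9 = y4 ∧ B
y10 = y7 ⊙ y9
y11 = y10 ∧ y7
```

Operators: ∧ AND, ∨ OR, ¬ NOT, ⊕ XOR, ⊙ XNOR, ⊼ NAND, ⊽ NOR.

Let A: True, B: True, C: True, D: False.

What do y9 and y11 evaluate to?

y9 = True  y11 = False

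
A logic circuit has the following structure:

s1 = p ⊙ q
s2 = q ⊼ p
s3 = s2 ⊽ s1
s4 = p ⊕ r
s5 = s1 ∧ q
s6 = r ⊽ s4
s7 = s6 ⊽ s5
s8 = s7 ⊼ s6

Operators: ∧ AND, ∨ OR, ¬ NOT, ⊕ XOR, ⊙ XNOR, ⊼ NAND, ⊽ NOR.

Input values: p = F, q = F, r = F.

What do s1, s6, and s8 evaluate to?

s1 = T, s6 = T, s8 = T

s1 = p XNOR q = F XNOR F = T
s4 = p XOR r = F XOR F = F
s5 = s1 AND q = T AND F = F
s6 = r NOR s4 = F NOR F = T
s7 = s6 NOR s5 = T NOR F = F
s8 = s7 NAND s6 = F NAND T = T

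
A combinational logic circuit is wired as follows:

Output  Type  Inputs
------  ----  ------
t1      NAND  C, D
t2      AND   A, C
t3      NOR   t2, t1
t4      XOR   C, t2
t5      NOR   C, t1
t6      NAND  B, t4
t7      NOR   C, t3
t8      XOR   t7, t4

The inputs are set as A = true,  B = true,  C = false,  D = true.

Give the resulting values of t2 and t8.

t2 = false, t8 = true

t1 = C NAND D = false NAND true = true
t2 = A AND C = true AND false = false
t3 = t2 NOR t1 = false NOR true = false
t4 = C XOR t2 = false XOR false = false
t7 = C NOR t3 = false NOR false = true
t8 = t7 XOR t4 = true XOR false = true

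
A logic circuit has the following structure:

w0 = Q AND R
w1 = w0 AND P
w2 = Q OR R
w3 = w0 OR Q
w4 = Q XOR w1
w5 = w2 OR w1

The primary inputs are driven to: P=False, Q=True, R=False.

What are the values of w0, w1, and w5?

w0 = False, w1 = False, w5 = True

w0 = Q AND R = True AND False = False
w1 = w0 AND P = False AND False = False
w2 = Q OR R = True OR False = True
w5 = w2 OR w1 = True OR False = True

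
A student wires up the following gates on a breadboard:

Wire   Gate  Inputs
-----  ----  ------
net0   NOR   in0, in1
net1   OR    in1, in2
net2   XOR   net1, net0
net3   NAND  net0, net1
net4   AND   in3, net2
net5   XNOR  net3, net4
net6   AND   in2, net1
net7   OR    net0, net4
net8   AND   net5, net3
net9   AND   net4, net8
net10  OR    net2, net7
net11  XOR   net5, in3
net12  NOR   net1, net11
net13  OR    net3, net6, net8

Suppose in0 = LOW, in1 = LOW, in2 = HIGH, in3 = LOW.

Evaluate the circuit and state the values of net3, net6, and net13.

net3 = LOW  net6 = HIGH  net13 = HIGH

net0 = in0 NOR in1 = LOW NOR LOW = HIGH
net1 = in1 OR in2 = LOW OR HIGH = HIGH
net2 = net1 XOR net0 = HIGH XOR HIGH = LOW
net3 = net0 NAND net1 = HIGH NAND HIGH = LOW
net4 = in3 AND net2 = LOW AND LOW = LOW
net5 = net3 XNOR net4 = LOW XNOR LOW = HIGH
net6 = in2 AND net1 = HIGH AND HIGH = HIGH
net8 = net5 AND net3 = HIGH AND LOW = LOW
net13 = net3 OR net6 OR net8 = LOW OR HIGH OR LOW = HIGH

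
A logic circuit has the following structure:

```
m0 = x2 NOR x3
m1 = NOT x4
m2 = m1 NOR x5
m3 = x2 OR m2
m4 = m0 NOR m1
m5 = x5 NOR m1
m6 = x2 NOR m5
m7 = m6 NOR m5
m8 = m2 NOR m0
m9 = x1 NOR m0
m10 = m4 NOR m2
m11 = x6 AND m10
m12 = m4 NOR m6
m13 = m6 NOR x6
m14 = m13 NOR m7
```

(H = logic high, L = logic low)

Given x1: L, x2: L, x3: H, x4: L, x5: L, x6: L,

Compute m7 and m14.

m1 = NOT x4 = NOT L = H
m5 = x5 NOR m1 = L NOR H = L
m6 = x2 NOR m5 = L NOR L = H
m7 = m6 NOR m5 = H NOR L = L
m13 = m6 NOR x6 = H NOR L = L
m14 = m13 NOR m7 = L NOR L = H

m7 = L; m14 = H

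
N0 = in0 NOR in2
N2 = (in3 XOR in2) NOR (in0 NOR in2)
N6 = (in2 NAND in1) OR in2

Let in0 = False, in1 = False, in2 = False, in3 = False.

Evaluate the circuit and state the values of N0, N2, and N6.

N0 = False NOR False = True
N2 = (False XOR False) NOR (False NOR False) = False
N6 = (False NAND False) OR False = True

N0 = True; N2 = False; N6 = True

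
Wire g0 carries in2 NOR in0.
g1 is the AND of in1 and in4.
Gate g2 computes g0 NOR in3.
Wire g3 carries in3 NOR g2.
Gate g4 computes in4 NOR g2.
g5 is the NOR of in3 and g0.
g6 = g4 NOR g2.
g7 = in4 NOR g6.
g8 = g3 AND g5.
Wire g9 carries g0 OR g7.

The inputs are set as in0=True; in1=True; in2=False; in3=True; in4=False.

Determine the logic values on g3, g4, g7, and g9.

g3 = False, g4 = True, g7 = True, g9 = True

g0 = in2 NOR in0 = False NOR True = False
g2 = g0 NOR in3 = False NOR True = False
g3 = in3 NOR g2 = True NOR False = False
g4 = in4 NOR g2 = False NOR False = True
g6 = g4 NOR g2 = True NOR False = False
g7 = in4 NOR g6 = False NOR False = True
g9 = g0 OR g7 = False OR True = True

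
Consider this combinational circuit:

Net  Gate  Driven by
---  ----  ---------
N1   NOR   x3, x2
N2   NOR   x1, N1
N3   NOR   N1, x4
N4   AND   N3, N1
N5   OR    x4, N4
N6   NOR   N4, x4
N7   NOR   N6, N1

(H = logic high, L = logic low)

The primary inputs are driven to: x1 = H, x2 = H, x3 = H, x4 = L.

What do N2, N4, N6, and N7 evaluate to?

N2 = L  N4 = L  N6 = H  N7 = L

N1 = x3 NOR x2 = H NOR H = L
N2 = x1 NOR N1 = H NOR L = L
N3 = N1 NOR x4 = L NOR L = H
N4 = N3 AND N1 = H AND L = L
N6 = N4 NOR x4 = L NOR L = H
N7 = N6 NOR N1 = H NOR L = L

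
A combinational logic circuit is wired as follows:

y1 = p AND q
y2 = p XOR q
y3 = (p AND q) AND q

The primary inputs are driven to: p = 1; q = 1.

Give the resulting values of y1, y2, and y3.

y1 = 1, y2 = 0, y3 = 1

y1 = 1 AND 1 = 1
y2 = 1 XOR 1 = 0
y3 = (1 AND 1) AND 1 = 1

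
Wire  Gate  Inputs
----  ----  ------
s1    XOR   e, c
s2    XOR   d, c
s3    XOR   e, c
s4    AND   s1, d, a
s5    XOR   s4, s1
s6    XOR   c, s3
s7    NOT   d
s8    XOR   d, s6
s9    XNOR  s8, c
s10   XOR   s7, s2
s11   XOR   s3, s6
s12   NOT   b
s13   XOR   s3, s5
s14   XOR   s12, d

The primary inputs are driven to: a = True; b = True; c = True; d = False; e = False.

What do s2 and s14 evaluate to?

s2 = True  s14 = False

s2 = d XOR c = False XOR True = True
s12 = NOT b = NOT True = False
s14 = s12 XOR d = False XOR False = False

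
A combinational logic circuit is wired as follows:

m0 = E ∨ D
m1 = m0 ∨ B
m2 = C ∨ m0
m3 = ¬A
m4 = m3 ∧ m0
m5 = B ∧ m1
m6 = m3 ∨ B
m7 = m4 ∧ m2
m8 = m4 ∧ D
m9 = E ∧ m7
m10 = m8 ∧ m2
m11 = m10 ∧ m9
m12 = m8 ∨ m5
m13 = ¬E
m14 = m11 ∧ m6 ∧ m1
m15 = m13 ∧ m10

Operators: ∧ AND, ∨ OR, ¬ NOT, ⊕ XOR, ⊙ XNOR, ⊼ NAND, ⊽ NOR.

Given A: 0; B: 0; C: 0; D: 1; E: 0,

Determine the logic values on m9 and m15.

m9 = 0  m15 = 1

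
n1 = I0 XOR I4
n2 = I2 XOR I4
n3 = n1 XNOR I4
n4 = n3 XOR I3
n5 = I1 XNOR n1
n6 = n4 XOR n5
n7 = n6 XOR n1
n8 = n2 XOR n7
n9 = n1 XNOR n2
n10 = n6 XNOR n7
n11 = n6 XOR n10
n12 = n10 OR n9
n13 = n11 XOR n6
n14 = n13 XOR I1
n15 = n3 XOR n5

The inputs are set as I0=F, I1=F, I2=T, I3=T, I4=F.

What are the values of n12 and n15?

n1 = I0 XOR I4 = F XOR F = F
n2 = I2 XOR I4 = T XOR F = T
n3 = n1 XNOR I4 = F XNOR F = T
n4 = n3 XOR I3 = T XOR T = F
n5 = I1 XNOR n1 = F XNOR F = T
n6 = n4 XOR n5 = F XOR T = T
n7 = n6 XOR n1 = T XOR F = T
n9 = n1 XNOR n2 = F XNOR T = F
n10 = n6 XNOR n7 = T XNOR T = T
n12 = n10 OR n9 = T OR F = T
n15 = n3 XOR n5 = T XOR T = F

n12 = T, n15 = F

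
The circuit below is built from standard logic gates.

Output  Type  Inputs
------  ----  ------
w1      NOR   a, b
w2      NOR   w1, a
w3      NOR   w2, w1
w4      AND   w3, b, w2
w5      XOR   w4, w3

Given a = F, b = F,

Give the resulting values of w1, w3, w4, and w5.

w1 = T, w3 = F, w4 = F, w5 = F

w1 = a NOR b = F NOR F = T
w2 = w1 NOR a = T NOR F = F
w3 = w2 NOR w1 = F NOR T = F
w4 = w3 AND b AND w2 = F AND F AND F = F
w5 = w4 XOR w3 = F XOR F = F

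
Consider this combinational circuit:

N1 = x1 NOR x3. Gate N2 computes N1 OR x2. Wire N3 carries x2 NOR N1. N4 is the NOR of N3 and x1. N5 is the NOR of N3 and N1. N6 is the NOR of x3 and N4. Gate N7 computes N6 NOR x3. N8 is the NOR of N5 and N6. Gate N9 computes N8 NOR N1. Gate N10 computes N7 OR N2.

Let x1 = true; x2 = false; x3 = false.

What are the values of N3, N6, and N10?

N3 = true, N6 = true, N10 = false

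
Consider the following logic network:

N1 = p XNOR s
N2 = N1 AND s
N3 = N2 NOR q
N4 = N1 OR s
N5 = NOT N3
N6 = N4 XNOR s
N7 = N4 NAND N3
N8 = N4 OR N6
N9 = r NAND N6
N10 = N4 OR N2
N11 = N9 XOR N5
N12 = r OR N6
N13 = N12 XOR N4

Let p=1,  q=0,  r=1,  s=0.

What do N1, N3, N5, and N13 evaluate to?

N1 = 0  N3 = 1  N5 = 0  N13 = 1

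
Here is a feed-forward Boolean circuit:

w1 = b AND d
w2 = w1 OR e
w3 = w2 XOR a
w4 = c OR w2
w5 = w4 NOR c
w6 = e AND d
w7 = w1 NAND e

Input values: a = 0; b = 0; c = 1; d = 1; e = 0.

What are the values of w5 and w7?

w5 = 0; w7 = 1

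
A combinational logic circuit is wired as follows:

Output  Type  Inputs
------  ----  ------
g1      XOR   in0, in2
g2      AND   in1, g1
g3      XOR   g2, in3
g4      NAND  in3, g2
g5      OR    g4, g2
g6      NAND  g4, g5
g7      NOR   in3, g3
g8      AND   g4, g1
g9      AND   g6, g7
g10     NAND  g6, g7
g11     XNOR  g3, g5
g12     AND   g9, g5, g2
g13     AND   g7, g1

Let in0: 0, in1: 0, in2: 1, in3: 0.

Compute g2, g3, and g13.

g1 = in0 XOR in2 = 0 XOR 1 = 1
g2 = in1 AND g1 = 0 AND 1 = 0
g3 = g2 XOR in3 = 0 XOR 0 = 0
g7 = in3 NOR g3 = 0 NOR 0 = 1
g13 = g7 AND g1 = 1 AND 1 = 1

g2 = 0; g3 = 0; g13 = 1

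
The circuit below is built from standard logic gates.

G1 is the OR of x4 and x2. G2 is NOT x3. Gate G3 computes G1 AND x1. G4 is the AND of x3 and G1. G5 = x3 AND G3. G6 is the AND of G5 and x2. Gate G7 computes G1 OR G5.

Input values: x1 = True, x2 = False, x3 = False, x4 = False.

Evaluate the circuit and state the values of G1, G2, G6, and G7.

G1 = False, G2 = True, G6 = False, G7 = False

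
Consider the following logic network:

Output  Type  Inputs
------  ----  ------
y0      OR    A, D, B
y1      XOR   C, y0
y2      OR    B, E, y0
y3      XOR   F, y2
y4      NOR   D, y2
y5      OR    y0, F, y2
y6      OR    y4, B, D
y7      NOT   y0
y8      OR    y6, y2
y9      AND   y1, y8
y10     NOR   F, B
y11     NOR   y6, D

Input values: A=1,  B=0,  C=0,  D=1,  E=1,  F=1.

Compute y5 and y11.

y0 = A OR D OR B = 1 OR 1 OR 0 = 1
y2 = B OR E OR y0 = 0 OR 1 OR 1 = 1
y4 = D NOR y2 = 1 NOR 1 = 0
y5 = y0 OR F OR y2 = 1 OR 1 OR 1 = 1
y6 = y4 OR B OR D = 0 OR 0 OR 1 = 1
y11 = y6 NOR D = 1 NOR 1 = 0

y5 = 1; y11 = 0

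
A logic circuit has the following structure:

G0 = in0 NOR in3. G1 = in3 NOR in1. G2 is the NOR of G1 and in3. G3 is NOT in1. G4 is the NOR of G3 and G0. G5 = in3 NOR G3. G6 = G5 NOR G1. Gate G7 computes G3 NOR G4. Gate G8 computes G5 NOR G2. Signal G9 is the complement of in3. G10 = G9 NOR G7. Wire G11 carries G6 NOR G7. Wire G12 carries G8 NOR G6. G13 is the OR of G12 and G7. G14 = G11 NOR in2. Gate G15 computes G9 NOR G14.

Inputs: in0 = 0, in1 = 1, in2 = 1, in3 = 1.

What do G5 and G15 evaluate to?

G0 = in0 NOR in3 = 0 NOR 1 = 0
G1 = in3 NOR in1 = 1 NOR 1 = 0
G3 = NOT in1 = NOT 1 = 0
G4 = G3 NOR G0 = 0 NOR 0 = 1
G5 = in3 NOR G3 = 1 NOR 0 = 0
G6 = G5 NOR G1 = 0 NOR 0 = 1
G7 = G3 NOR G4 = 0 NOR 1 = 0
G9 = NOT in3 = NOT 1 = 0
G11 = G6 NOR G7 = 1 NOR 0 = 0
G14 = G11 NOR in2 = 0 NOR 1 = 0
G15 = G9 NOR G14 = 0 NOR 0 = 1

G5 = 0  G15 = 1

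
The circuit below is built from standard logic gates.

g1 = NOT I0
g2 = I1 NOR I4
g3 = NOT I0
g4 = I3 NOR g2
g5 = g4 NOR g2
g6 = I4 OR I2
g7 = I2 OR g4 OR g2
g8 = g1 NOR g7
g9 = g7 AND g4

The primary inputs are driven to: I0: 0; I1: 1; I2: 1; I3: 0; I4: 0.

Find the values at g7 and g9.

g7 = 1; g9 = 1

g2 = I1 NOR I4 = 1 NOR 0 = 0
g4 = I3 NOR g2 = 0 NOR 0 = 1
g7 = I2 OR g4 OR g2 = 1 OR 1 OR 0 = 1
g9 = g7 AND g4 = 1 AND 1 = 1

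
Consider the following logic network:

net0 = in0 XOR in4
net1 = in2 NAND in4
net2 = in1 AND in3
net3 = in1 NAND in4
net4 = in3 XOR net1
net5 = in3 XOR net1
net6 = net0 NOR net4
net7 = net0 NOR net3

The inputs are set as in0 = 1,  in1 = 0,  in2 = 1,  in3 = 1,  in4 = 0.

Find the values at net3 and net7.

net3 = 1; net7 = 0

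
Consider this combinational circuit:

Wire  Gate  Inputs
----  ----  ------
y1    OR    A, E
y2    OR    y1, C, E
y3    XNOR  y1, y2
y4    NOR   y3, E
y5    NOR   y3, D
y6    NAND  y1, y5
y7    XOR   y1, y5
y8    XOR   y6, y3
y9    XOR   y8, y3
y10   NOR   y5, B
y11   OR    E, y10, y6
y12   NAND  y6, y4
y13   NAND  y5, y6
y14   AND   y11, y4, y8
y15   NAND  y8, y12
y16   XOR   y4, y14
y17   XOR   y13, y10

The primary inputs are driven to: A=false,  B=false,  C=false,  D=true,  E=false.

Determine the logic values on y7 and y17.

y1 = A OR E = false OR false = false
y2 = y1 OR C OR E = false OR false OR false = false
y3 = y1 XNOR y2 = false XNOR false = true
y5 = y3 NOR D = true NOR true = false
y6 = y1 NAND y5 = false NAND false = true
y7 = y1 XOR y5 = false XOR false = false
y10 = y5 NOR B = false NOR false = true
y13 = y5 NAND y6 = false NAND true = true
y17 = y13 XOR y10 = true XOR true = false

y7 = false; y17 = false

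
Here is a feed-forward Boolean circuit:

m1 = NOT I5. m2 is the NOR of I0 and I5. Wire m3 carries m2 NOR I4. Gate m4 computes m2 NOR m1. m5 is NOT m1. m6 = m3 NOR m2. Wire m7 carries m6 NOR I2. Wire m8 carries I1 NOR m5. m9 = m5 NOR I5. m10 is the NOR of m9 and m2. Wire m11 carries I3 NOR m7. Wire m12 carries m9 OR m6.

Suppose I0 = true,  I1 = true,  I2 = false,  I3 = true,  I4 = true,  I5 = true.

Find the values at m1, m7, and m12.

m1 = false  m7 = false  m12 = true

m1 = NOT I5 = NOT true = false
m2 = I0 NOR I5 = true NOR true = false
m3 = m2 NOR I4 = false NOR true = false
m5 = NOT m1 = NOT false = true
m6 = m3 NOR m2 = false NOR false = true
m7 = m6 NOR I2 = true NOR false = false
m9 = m5 NOR I5 = true NOR true = false
m12 = m9 OR m6 = false OR true = true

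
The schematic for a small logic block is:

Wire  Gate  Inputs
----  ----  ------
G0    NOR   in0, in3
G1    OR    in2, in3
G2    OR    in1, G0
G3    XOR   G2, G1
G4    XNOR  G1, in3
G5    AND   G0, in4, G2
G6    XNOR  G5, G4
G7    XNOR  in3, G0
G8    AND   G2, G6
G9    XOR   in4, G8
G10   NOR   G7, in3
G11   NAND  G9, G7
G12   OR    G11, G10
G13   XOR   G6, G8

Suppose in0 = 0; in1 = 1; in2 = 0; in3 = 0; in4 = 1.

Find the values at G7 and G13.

G7 = 0, G13 = 0

G0 = in0 NOR in3 = 0 NOR 0 = 1
G1 = in2 OR in3 = 0 OR 0 = 0
G2 = in1 OR G0 = 1 OR 1 = 1
G4 = G1 XNOR in3 = 0 XNOR 0 = 1
G5 = G0 AND in4 AND G2 = 1 AND 1 AND 1 = 1
G6 = G5 XNOR G4 = 1 XNOR 1 = 1
G7 = in3 XNOR G0 = 0 XNOR 1 = 0
G8 = G2 AND G6 = 1 AND 1 = 1
G13 = G6 XOR G8 = 1 XOR 1 = 0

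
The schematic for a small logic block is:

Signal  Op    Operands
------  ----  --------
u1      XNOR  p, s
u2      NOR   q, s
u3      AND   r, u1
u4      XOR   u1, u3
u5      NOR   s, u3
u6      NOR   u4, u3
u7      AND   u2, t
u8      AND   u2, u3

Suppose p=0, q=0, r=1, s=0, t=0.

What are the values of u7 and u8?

u1 = p XNOR s = 0 XNOR 0 = 1
u2 = q NOR s = 0 NOR 0 = 1
u3 = r AND u1 = 1 AND 1 = 1
u7 = u2 AND t = 1 AND 0 = 0
u8 = u2 AND u3 = 1 AND 1 = 1

u7 = 0, u8 = 1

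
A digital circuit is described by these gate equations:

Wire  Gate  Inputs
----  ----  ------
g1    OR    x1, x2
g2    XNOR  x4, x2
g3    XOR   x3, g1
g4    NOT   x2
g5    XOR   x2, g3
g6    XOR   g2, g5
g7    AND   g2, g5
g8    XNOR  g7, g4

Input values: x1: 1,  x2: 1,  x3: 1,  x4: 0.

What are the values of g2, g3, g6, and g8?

g1 = x1 OR x2 = 1 OR 1 = 1
g2 = x4 XNOR x2 = 0 XNOR 1 = 0
g3 = x3 XOR g1 = 1 XOR 1 = 0
g4 = NOT x2 = NOT 1 = 0
g5 = x2 XOR g3 = 1 XOR 0 = 1
g6 = g2 XOR g5 = 0 XOR 1 = 1
g7 = g2 AND g5 = 0 AND 1 = 0
g8 = g7 XNOR g4 = 0 XNOR 0 = 1

g2 = 0; g3 = 0; g6 = 1; g8 = 1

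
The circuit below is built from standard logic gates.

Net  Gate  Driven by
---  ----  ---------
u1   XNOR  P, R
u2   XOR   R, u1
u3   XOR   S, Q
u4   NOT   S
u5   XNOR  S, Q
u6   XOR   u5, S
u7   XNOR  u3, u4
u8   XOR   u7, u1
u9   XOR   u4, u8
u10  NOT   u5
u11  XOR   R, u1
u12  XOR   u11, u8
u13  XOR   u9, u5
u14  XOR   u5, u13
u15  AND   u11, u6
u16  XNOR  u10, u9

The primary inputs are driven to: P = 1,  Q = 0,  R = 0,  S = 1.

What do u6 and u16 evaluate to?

u6 = 1, u16 = 0

u1 = P XNOR R = 1 XNOR 0 = 0
u3 = S XOR Q = 1 XOR 0 = 1
u4 = NOT S = NOT 1 = 0
u5 = S XNOR Q = 1 XNOR 0 = 0
u6 = u5 XOR S = 0 XOR 1 = 1
u7 = u3 XNOR u4 = 1 XNOR 0 = 0
u8 = u7 XOR u1 = 0 XOR 0 = 0
u9 = u4 XOR u8 = 0 XOR 0 = 0
u10 = NOT u5 = NOT 0 = 1
u16 = u10 XNOR u9 = 1 XNOR 0 = 0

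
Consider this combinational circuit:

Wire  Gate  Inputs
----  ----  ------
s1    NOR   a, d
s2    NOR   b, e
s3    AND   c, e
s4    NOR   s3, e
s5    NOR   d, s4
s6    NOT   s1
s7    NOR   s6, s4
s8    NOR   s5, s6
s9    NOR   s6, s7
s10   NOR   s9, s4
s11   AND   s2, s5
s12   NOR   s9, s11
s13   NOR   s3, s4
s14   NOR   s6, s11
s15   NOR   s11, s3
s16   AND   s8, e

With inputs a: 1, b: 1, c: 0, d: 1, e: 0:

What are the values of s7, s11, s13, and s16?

s7 = 0; s11 = 0; s13 = 0; s16 = 0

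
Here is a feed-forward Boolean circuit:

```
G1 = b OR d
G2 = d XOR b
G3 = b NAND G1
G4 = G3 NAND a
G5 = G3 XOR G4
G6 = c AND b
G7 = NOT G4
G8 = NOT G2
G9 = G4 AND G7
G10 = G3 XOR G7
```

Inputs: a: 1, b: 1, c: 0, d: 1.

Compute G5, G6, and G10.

G5 = 1; G6 = 0; G10 = 0

G1 = b OR d = 1 OR 1 = 1
G3 = b NAND G1 = 1 NAND 1 = 0
G4 = G3 NAND a = 0 NAND 1 = 1
G5 = G3 XOR G4 = 0 XOR 1 = 1
G6 = c AND b = 0 AND 1 = 0
G7 = NOT G4 = NOT 1 = 0
G10 = G3 XOR G7 = 0 XOR 0 = 0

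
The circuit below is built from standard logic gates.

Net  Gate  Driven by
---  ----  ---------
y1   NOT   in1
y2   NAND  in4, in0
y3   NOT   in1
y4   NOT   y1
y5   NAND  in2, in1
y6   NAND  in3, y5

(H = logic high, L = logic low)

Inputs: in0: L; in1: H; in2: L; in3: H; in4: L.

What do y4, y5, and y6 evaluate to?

y4 = H; y5 = H; y6 = L

y1 = NOT in1 = NOT H = L
y4 = NOT y1 = NOT L = H
y5 = in2 NAND in1 = L NAND H = H
y6 = in3 NAND y5 = H NAND H = L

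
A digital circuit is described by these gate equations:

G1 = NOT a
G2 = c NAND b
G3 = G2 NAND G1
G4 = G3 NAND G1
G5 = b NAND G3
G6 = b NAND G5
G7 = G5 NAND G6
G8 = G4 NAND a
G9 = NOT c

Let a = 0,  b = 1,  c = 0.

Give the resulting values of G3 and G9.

G1 = NOT a = NOT 0 = 1
G2 = c NAND b = 0 NAND 1 = 1
G3 = G2 NAND G1 = 1 NAND 1 = 0
G9 = NOT c = NOT 0 = 1

G3 = 0, G9 = 1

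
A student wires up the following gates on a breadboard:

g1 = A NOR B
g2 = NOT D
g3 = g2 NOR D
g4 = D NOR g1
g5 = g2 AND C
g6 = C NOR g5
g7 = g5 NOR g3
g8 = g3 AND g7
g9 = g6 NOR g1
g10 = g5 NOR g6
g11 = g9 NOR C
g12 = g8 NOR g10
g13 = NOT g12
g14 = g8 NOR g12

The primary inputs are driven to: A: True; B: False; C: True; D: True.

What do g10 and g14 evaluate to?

g10 = True, g14 = True

g2 = NOT D = NOT True = False
g3 = g2 NOR D = False NOR True = False
g5 = g2 AND C = False AND True = False
g6 = C NOR g5 = True NOR False = False
g7 = g5 NOR g3 = False NOR False = True
g8 = g3 AND g7 = False AND True = False
g10 = g5 NOR g6 = False NOR False = True
g12 = g8 NOR g10 = False NOR True = False
g14 = g8 NOR g12 = False NOR False = True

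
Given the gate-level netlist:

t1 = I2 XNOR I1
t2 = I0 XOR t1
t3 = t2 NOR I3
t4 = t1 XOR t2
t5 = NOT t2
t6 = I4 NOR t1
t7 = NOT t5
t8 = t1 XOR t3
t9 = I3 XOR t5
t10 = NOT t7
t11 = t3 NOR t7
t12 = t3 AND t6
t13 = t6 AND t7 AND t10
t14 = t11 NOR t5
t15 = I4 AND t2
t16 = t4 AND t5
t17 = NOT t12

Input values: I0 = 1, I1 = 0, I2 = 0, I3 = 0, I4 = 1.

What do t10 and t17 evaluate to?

t10 = 1, t17 = 1

t1 = I2 XNOR I1 = 0 XNOR 0 = 1
t2 = I0 XOR t1 = 1 XOR 1 = 0
t3 = t2 NOR I3 = 0 NOR 0 = 1
t5 = NOT t2 = NOT 0 = 1
t6 = I4 NOR t1 = 1 NOR 1 = 0
t7 = NOT t5 = NOT 1 = 0
t10 = NOT t7 = NOT 0 = 1
t12 = t3 AND t6 = 1 AND 0 = 0
t17 = NOT t12 = NOT 0 = 1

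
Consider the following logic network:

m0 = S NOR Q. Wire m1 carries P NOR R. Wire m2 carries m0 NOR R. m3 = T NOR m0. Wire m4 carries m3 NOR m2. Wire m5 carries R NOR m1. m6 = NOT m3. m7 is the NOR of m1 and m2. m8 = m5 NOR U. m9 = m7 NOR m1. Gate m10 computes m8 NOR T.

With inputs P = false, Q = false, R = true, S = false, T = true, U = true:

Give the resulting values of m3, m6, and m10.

m3 = false  m6 = true  m10 = false

m0 = S NOR Q = false NOR false = true
m1 = P NOR R = false NOR true = false
m3 = T NOR m0 = true NOR true = false
m5 = R NOR m1 = true NOR false = false
m6 = NOT m3 = NOT false = true
m8 = m5 NOR U = false NOR true = false
m10 = m8 NOR T = false NOR true = false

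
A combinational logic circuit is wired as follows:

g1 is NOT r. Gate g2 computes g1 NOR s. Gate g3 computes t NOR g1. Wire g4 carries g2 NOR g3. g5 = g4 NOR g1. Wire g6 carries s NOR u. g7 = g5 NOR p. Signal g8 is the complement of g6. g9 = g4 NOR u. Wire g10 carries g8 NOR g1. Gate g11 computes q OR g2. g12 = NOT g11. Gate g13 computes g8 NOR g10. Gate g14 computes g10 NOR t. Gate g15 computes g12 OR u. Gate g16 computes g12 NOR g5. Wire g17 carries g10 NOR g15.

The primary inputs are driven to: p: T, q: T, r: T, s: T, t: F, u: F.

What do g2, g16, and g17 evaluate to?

g2 = F, g16 = F, g17 = T

g1 = NOT r = NOT T = F
g2 = g1 NOR s = F NOR T = F
g3 = t NOR g1 = F NOR F = T
g4 = g2 NOR g3 = F NOR T = F
g5 = g4 NOR g1 = F NOR F = T
g6 = s NOR u = T NOR F = F
g8 = NOT g6 = NOT F = T
g10 = g8 NOR g1 = T NOR F = F
g11 = q OR g2 = T OR F = T
g12 = NOT g11 = NOT T = F
g15 = g12 OR u = F OR F = F
g16 = g12 NOR g5 = F NOR T = F
g17 = g10 NOR g15 = F NOR F = T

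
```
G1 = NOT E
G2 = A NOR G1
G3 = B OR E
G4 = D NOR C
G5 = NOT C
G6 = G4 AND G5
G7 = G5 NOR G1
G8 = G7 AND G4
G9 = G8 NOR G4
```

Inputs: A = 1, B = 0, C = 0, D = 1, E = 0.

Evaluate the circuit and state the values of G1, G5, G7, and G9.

G1 = NOT E = NOT 0 = 1
G4 = D NOR C = 1 NOR 0 = 0
G5 = NOT C = NOT 0 = 1
G7 = G5 NOR G1 = 1 NOR 1 = 0
G8 = G7 AND G4 = 0 AND 0 = 0
G9 = G8 NOR G4 = 0 NOR 0 = 1

G1 = 1; G5 = 1; G7 = 0; G9 = 1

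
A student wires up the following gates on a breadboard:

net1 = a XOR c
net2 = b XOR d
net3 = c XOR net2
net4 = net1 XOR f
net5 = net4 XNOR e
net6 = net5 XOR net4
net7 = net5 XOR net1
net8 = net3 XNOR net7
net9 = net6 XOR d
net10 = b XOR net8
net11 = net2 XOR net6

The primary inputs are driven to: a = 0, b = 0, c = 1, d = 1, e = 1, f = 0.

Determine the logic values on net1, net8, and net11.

net1 = a XOR c = 0 XOR 1 = 1
net2 = b XOR d = 0 XOR 1 = 1
net3 = c XOR net2 = 1 XOR 1 = 0
net4 = net1 XOR f = 1 XOR 0 = 1
net5 = net4 XNOR e = 1 XNOR 1 = 1
net6 = net5 XOR net4 = 1 XOR 1 = 0
net7 = net5 XOR net1 = 1 XOR 1 = 0
net8 = net3 XNOR net7 = 0 XNOR 0 = 1
net11 = net2 XOR net6 = 1 XOR 0 = 1

net1 = 1; net8 = 1; net11 = 1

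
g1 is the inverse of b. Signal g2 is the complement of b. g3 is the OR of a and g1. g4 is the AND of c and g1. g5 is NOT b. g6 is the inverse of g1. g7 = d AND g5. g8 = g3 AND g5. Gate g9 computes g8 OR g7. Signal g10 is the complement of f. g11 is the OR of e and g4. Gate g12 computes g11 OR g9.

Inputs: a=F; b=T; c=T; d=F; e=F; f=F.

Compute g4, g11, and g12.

g1 = NOT b = NOT T = F
g3 = a OR g1 = F OR F = F
g4 = c AND g1 = T AND F = F
g5 = NOT b = NOT T = F
g7 = d AND g5 = F AND F = F
g8 = g3 AND g5 = F AND F = F
g9 = g8 OR g7 = F OR F = F
g11 = e OR g4 = F OR F = F
g12 = g11 OR g9 = F OR F = F

g4 = F, g11 = F, g12 = F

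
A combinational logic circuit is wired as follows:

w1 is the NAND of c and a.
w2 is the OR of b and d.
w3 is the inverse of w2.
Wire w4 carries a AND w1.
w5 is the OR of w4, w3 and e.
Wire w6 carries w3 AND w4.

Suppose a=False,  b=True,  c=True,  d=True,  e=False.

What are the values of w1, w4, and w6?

w1 = True, w4 = False, w6 = False

w1 = c NAND a = True NAND False = True
w2 = b OR d = True OR True = True
w3 = NOT w2 = NOT True = False
w4 = a AND w1 = False AND True = False
w6 = w3 AND w4 = False AND False = False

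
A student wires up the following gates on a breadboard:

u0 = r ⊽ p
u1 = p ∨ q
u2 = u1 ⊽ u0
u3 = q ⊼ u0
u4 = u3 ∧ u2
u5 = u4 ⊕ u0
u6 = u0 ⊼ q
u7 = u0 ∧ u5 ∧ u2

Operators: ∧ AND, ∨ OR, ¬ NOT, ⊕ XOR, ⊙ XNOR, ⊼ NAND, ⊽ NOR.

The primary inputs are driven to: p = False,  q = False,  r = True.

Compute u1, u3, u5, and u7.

u1 = False  u3 = True  u5 = True  u7 = False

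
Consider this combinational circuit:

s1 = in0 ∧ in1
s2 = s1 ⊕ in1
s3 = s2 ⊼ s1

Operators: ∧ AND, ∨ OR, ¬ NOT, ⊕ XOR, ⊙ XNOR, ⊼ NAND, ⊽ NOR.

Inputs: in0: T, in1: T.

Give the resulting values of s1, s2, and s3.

s1 = in0 AND in1 = T AND T = T
s2 = s1 XOR in1 = T XOR T = F
s3 = s2 NAND s1 = F NAND T = T

s1 = T, s2 = F, s3 = T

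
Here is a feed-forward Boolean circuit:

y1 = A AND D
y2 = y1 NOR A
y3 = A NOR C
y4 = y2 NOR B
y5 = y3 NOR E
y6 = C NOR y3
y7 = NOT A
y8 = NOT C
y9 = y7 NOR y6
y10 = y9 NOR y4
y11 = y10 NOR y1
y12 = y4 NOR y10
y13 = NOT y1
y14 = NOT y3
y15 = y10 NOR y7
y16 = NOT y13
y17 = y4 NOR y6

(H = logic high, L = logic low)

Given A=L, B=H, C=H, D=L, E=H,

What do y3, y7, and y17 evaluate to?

y3 = L, y7 = H, y17 = H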